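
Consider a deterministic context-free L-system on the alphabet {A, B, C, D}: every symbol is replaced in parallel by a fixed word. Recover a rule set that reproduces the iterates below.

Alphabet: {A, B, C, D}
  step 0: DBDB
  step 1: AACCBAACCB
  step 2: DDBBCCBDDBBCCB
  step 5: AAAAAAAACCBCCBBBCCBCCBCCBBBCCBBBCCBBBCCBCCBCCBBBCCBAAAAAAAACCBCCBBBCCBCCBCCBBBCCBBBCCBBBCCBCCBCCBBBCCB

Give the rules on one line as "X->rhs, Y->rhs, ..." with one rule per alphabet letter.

A->D, B->CCB, C->B, D->AA

  step 1 ⇒ step 2: AACCBAACCB ⇒ D·D·B·B·CCB·D·D·B·B·CCB
    A ↦ D
    B ↦ CCB
    C ↦ B
  step 0 ⇒ step 1: DBDB ⇒ AA·CCB·AA·CCB
    D ↦ AA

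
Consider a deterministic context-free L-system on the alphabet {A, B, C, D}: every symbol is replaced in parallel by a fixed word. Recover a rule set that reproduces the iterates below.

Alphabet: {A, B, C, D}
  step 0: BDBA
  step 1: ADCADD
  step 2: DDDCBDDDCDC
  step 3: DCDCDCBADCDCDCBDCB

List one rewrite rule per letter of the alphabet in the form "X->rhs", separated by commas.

  step 2 ⇒ step 3: DDDCBDDDCDC ⇒ DC·DC·DC·B·A·DC·DC·DC·B·DC·B
    B ↦ A
    C ↦ B
    D ↦ DC
  step 0 ⇒ step 1: BDBA ⇒ A·DC·A·DD
    A ↦ DD

A->DD, B->A, C->B, D->DC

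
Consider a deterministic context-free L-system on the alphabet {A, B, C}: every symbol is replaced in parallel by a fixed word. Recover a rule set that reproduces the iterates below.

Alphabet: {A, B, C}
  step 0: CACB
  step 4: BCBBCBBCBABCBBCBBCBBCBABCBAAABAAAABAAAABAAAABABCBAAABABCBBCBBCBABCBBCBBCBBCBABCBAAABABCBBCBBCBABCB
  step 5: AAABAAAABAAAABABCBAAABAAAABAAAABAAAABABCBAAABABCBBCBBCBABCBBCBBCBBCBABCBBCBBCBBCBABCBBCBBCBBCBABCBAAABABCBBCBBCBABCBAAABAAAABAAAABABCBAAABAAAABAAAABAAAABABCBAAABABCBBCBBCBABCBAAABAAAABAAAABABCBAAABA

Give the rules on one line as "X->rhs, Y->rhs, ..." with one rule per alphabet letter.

A->BCB, B->A, C->AAB

  step 4 ⇒ step 5: BCBBCBBCBABCBBCBBCBBCBABCBAAABAAAABAAAABAAAABABCBAAABABCBBCBBCBABCBBCBBCBBCBABCBAAABABCBBCBBCBABCB ⇒ A·AAB·A·A·AAB·A·A·AAB·A·BCB·A·AAB·A·A·AAB·A·A·AAB·A·A·AAB·A·BCB·A·AAB·A·BCB·BCB·BCB·A·BCB·BCB·BCB·BCB·A·BCB·BCB·BCB·BCB·A·BCB·BCB·BCB·BCB·A·BCB·A·AAB·A·BCB·BCB·BCB·A·BCB·A·AAB·A·A·AAB·A·A·AAB·A·BCB·A·AAB·A·A·AAB·A·A·AAB·A·A·AAB·A·BCB·A·AAB·A·BCB·BCB·BCB·A·BCB·A·AAB·A·A·AAB·A·A·AAB·A·BCB·A·AAB·A
    A ↦ BCB
    B ↦ A
    C ↦ AAB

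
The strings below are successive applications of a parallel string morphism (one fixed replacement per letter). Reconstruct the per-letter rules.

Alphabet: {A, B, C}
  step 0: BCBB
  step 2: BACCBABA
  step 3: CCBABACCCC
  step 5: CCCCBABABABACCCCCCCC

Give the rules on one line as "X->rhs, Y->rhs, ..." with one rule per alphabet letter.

A->C, B->C, C->BA

  step 2 ⇒ step 3: BACCBABA ⇒ C·C·BA·BA·C·C·C·C
    A ↦ C
    B ↦ C
    C ↦ BA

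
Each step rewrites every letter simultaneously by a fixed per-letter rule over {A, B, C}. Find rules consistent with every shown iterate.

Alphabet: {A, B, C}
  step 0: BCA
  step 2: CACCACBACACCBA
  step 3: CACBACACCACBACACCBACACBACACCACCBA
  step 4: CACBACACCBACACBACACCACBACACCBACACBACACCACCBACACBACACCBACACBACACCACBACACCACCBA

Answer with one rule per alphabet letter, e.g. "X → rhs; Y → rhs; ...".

  step 3 ⇒ step 4: CACBACACCACBACACCBACACBACACCACCBA ⇒ CAC·BA·CAC·C·BA·CAC·BA·CAC·CAC·BA·CAC·C·BA·CAC·BA·CAC·CAC·C·BA·CAC·BA·CAC·C·BA·CAC·BA·CAC·CAC·BA·CAC·CAC·C·BA
    A ↦ BA
    B ↦ C
    C ↦ CAC

A->BA, B->C, C->CAC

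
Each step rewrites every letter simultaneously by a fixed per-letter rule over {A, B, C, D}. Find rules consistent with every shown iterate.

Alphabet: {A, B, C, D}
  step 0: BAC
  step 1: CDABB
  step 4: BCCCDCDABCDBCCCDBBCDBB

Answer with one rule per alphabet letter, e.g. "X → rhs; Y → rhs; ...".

  step 0 ⇒ step 1: BAC ⇒ CD·AB·B
    A ↦ AB
    B ↦ CD
    C ↦ B
    D ↦ CC  (constrained at step 1)

A->AB, B->CD, C->B, D->CC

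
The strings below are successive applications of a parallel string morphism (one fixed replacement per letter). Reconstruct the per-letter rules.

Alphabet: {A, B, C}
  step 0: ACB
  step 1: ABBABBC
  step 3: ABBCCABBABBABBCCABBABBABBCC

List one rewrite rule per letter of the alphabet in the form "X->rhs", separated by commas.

A->ABB, B->C, C->ABB

  step 0 ⇒ step 1: ACB ⇒ ABB·ABB·C
    A ↦ ABB
    B ↦ C
    C ↦ ABB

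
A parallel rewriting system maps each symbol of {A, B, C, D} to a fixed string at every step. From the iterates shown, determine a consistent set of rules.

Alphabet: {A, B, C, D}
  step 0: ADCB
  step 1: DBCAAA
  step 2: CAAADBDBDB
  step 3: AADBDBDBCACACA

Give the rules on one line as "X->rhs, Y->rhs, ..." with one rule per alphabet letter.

A->DB, B->A, C->AA, D->C

  step 2 ⇒ step 3: CAAADBDBDB ⇒ AA·DB·DB·DB·C·A·C·A·C·A
    A ↦ DB
    B ↦ A
    C ↦ AA
    D ↦ C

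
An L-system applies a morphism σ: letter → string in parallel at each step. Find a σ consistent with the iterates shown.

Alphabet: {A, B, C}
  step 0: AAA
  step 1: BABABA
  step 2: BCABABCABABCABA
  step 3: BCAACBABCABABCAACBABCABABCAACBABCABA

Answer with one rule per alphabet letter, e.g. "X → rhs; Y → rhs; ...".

A->BA, B->BCA, C->AC

  step 2 ⇒ step 3: BCABABCABABCABA ⇒ BCA·AC·BA·BCA·BA·BCA·AC·BA·BCA·BA·BCA·AC·BA·BCA·BA
    A ↦ BA
    B ↦ BCA
    C ↦ AC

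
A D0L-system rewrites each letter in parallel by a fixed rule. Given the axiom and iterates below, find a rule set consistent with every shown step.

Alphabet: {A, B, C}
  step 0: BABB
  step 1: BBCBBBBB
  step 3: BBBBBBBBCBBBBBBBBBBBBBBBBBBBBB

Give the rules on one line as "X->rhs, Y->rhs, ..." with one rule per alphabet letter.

A->CB, B->BB, C->A

  step 0 ⇒ step 1: BABB ⇒ BB·CB·BB·BB
    A ↦ CB
    B ↦ BB
    C ↦ A  (constrained at step 1)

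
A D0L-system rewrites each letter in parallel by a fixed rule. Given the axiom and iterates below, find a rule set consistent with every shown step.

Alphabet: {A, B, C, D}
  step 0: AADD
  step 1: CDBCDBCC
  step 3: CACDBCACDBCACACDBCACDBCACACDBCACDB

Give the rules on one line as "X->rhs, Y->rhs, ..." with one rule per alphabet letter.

A->CDB, B->AC, C->CA, D->C

  step 0 ⇒ step 1: AADD ⇒ CDB·CDB·C·C
    A ↦ CDB
    D ↦ C
    B ↦ AC  (constrained at step 1)
    C ↦ CA  (constrained at step 1)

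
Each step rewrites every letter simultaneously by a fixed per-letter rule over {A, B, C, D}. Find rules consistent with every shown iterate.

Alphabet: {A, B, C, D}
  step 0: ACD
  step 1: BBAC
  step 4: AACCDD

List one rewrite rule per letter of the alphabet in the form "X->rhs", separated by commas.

A->BB, B->D, C->A, D->C

  step 0 ⇒ step 1: ACD ⇒ BB·A·C
    A ↦ BB
    C ↦ A
    D ↦ C
    B ↦ D  (constrained at step 1)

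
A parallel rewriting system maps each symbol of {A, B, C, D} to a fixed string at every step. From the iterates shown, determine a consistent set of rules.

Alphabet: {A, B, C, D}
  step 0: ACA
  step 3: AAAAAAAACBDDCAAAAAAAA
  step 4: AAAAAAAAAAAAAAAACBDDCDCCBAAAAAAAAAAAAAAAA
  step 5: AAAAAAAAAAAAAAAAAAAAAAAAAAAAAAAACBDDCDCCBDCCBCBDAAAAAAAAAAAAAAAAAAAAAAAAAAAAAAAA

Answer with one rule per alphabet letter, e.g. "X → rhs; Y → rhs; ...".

A->AA, B->D, C->CB, D->DC

  step 4 ⇒ step 5: AAAAAAAAAAAAAAAACBDDCDCCBAAAAAAAAAAAAAAAA ⇒ AA·AA·AA·AA·AA·AA·AA·AA·AA·AA·AA·AA·AA·AA·AA·AA·CB·D·DC·DC·CB·DC·CB·CB·D·AA·AA·AA·AA·AA·AA·AA·AA·AA·AA·AA·AA·AA·AA·AA·AA
    A ↦ AA
    B ↦ D
    C ↦ CB
    D ↦ DC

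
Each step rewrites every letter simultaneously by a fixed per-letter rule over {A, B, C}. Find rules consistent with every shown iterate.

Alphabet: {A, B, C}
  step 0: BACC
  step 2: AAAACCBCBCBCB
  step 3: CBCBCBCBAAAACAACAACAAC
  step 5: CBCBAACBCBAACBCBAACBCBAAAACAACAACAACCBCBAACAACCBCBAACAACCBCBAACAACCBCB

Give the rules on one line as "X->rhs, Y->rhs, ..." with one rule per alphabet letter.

A->CB, B->C, C->AA

  step 2 ⇒ step 3: AAAACCBCBCBCB ⇒ CB·CB·CB·CB·AA·AA·C·AA·C·AA·C·AA·C
    A ↦ CB
    B ↦ C
    C ↦ AA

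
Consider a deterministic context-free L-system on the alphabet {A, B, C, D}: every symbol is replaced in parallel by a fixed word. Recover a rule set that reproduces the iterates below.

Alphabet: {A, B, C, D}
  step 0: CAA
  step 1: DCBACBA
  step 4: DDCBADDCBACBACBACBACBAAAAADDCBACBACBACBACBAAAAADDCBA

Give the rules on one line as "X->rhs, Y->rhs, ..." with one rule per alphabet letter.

A->CBA, B->D, C->D, D->AA

  step 0 ⇒ step 1: CAA ⇒ D·CBA·CBA
    A ↦ CBA
    C ↦ D
    B ↦ D  (constrained at step 1)
    D ↦ AA  (constrained at step 1)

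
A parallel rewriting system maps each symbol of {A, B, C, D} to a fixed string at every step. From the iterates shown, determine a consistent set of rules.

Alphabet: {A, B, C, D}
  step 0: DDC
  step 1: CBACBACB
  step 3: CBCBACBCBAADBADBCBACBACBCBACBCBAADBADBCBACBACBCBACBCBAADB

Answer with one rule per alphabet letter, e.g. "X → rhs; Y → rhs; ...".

  step 0 ⇒ step 1: DDC ⇒ CBA·CBA·CB
    C ↦ CB
    D ↦ CBA
    A ↦ ADB  (constrained at step 1)
    B ↦ CBA  (constrained at step 1)

A->ADB, B->CBA, C->CB, D->CBA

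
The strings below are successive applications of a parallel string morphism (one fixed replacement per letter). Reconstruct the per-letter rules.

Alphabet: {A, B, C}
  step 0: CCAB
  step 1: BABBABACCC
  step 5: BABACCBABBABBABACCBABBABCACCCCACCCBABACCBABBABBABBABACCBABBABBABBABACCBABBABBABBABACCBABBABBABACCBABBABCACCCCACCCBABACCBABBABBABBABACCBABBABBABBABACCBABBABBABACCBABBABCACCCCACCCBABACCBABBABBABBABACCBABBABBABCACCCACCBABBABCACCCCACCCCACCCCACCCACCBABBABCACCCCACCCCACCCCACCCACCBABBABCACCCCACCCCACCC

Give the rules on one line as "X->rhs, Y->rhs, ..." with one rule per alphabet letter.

A->ACC, B->C, C->BAB

  step 0 ⇒ step 1: CCAB ⇒ BAB·BAB·ACC·C
    A ↦ ACC
    B ↦ C
    C ↦ BAB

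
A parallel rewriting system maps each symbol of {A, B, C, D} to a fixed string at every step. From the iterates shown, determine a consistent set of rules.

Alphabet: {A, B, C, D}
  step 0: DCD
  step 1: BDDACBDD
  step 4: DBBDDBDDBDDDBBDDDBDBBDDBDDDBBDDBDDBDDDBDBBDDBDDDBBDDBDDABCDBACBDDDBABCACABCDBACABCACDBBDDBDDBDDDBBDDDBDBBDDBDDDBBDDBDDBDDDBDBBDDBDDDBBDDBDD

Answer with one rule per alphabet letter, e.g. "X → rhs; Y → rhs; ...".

A->ABC, B->DB, C->AC, D->BDD

  step 0 ⇒ step 1: DCD ⇒ BDD·AC·BDD
    C ↦ AC
    D ↦ BDD
    A ↦ ABC  (constrained at step 1)
    B ↦ DB  (constrained at step 1)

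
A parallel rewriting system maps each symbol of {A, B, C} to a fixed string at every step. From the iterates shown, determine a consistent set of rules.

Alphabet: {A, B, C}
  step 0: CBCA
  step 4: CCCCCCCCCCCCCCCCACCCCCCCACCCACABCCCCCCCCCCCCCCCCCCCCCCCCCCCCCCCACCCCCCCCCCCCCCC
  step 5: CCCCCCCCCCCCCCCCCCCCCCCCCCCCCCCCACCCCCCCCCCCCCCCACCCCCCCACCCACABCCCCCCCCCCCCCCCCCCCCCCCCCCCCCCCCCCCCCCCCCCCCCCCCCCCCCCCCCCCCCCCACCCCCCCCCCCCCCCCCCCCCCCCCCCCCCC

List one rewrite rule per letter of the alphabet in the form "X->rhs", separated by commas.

A->AC, B->ABC, C->CC

  step 4 ⇒ step 5: CCCCCCCCCCCCCCCCACCCCCCCACCCACABCCCCCCCCCCCCCCCCCCCCCCCCCCCCCCCACCCCCCCCCCCCCCC ⇒ CC·CC·CC·CC·CC·CC·CC·CC·CC·CC·CC·CC·CC·CC·CC·CC·AC·CC·CC·CC·CC·CC·CC·CC·AC·CC·CC·CC·AC·CC·AC·ABC·CC·CC·CC·CC·CC·CC·CC·CC·CC·CC·CC·CC·CC·CC·CC·CC·CC·CC·CC·CC·CC·CC·CC·CC·CC·CC·CC·CC·CC·CC·CC·AC·CC·CC·CC·CC·CC·CC·CC·CC·CC·CC·CC·CC·CC·CC·CC
    A ↦ AC
    B ↦ ABC
    C ↦ CC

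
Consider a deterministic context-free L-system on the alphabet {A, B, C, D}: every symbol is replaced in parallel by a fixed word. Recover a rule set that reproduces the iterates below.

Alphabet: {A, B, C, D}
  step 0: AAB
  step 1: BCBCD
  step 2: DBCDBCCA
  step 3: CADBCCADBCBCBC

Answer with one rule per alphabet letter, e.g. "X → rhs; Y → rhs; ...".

A->BC, B->D, C->BC, D->CA

  step 2 ⇒ step 3: DBCDBCCA ⇒ CA·D·BC·CA·D·BC·BC·BC
    A ↦ BC
    B ↦ D
    C ↦ BC
    D ↦ CA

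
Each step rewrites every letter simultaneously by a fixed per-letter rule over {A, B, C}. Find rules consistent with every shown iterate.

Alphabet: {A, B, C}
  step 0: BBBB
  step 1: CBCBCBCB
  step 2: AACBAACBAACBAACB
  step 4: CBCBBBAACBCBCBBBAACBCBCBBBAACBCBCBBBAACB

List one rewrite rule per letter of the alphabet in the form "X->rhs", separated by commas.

A->B, B->CB, C->AA

  step 1 ⇒ step 2: CBCBCBCB ⇒ AA·CB·AA·CB·AA·CB·AA·CB
    B ↦ CB
    C ↦ AA
    A ↦ B  (constrained at step 2)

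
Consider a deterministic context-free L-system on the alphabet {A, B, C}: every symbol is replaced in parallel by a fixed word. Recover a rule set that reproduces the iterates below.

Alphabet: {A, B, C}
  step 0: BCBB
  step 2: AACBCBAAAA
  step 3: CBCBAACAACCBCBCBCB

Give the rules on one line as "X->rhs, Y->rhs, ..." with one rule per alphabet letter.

A->CB, B->C, C->AA

  step 2 ⇒ step 3: AACBCBAAAA ⇒ CB·CB·AA·C·AA·C·CB·CB·CB·CB
    A ↦ CB
    B ↦ C
    C ↦ AA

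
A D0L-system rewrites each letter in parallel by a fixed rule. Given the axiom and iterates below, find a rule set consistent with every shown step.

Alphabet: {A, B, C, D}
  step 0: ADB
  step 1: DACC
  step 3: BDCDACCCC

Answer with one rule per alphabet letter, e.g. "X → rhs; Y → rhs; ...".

A->DA, B->C, C->BD, D->C

  step 0 ⇒ step 1: ADB ⇒ DA·C·C
    A ↦ DA
    B ↦ C
    D ↦ C
    C ↦ BD  (constrained at step 1)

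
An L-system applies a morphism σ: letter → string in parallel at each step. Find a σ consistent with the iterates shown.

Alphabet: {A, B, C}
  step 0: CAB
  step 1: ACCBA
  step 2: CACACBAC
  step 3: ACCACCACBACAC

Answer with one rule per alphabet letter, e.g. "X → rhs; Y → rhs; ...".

A->C, B->BA, C->AC

  step 2 ⇒ step 3: CACACBAC ⇒ AC·C·AC·C·AC·BA·C·AC
    A ↦ C
    B ↦ BA
    C ↦ AC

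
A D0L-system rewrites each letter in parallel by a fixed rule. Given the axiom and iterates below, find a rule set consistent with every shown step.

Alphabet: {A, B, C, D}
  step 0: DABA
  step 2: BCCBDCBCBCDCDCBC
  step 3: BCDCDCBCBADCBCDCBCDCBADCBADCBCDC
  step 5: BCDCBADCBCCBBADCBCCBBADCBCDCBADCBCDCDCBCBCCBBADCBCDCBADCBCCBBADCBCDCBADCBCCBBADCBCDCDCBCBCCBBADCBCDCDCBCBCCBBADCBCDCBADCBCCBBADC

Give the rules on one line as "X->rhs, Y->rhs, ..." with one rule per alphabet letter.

  step 2 ⇒ step 3: BCCBDCBCBCDCDCBC ⇒ BC·DC·DC·BC·BA·DC·BC·DC·BC·DC·BA·DC·BA·DC·BC·DC
    B ↦ BC
    C ↦ DC
    D ↦ BA
    A ↦ CB  (constrained at step 0)

A->CB, B->BC, C->DC, D->BA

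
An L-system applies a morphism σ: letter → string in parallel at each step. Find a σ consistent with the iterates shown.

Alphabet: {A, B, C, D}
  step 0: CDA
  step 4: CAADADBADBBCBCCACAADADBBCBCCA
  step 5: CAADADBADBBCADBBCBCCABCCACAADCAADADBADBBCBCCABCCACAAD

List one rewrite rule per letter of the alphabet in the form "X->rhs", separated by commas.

A->AD, B->BC, C->CA, D->B

  step 4 ⇒ step 5: CAADADBADBBCBCCACAADADBBCBCCA ⇒ CA·AD·AD·B·AD·B·BC·AD·B·BC·BC·CA·BC·CA·CA·AD·CA·AD·AD·B·AD·B·BC·BC·CA·BC·CA·CA·AD
    A ↦ AD
    B ↦ BC
    C ↦ CA
    D ↦ B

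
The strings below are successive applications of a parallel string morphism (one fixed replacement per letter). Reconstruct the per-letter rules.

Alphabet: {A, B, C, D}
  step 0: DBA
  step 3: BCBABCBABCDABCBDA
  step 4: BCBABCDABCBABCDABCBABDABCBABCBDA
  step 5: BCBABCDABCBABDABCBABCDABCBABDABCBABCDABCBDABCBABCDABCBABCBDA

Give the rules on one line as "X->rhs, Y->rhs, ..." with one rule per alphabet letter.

A->DA, B->BC, C->BA, D->B

  step 4 ⇒ step 5: BCBABCDABCBABCDABCBABDABCBABCBDA ⇒ BC·BA·BC·DA·BC·BA·B·DA·BC·BA·BC·DA·BC·BA·B·DA·BC·BA·BC·DA·BC·B·DA·BC·BA·BC·DA·BC·BA·BC·B·DA
    A ↦ DA
    B ↦ BC
    C ↦ BA
    D ↦ B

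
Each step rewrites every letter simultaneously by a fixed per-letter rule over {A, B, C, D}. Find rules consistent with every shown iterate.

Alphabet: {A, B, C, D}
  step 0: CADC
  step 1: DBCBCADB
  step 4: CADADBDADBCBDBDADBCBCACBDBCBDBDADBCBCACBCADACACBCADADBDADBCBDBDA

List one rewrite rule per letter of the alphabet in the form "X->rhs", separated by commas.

A->CB, B->DA, C->DB, D->CA

  step 0 ⇒ step 1: CADC ⇒ DB·CB·CA·DB
    A ↦ CB
    C ↦ DB
    D ↦ CA
    B ↦ DA  (constrained at step 1)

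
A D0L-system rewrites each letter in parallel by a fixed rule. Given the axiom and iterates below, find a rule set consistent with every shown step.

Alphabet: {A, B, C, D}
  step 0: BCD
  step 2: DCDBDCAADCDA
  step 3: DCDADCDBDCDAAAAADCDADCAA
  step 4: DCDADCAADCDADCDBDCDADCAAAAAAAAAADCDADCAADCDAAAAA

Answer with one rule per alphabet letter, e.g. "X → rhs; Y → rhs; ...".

  step 3 ⇒ step 4: DCDADCDBDCDAAAAADCDADCAA ⇒ DC·DA·DC·AA·DC·DA·DC·DB·DC·DA·DC·AA·AA·AA·AA·AA·DC·DA·DC·AA·DC·DA·AA·AA
    A ↦ AA
    B ↦ DB
    C ↦ DA
    D ↦ DC

A->AA, B->DB, C->DA, D->DC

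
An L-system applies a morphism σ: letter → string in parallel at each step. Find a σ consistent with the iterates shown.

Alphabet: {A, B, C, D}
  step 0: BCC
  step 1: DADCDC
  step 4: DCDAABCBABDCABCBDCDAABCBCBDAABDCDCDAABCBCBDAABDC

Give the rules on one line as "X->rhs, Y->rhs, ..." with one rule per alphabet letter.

A->CB, B->DA, C->DC, D->AB

  step 0 ⇒ step 1: BCC ⇒ DA·DC·DC
    B ↦ DA
    C ↦ DC
    A ↦ CB  (constrained at step 1)
    D ↦ AB  (constrained at step 1)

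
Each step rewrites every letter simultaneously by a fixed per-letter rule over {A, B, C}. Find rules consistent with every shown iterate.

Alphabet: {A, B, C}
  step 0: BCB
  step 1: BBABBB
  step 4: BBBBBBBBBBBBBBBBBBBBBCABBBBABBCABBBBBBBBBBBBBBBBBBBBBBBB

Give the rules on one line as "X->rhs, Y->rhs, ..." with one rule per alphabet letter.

  step 0 ⇒ step 1: BCB ⇒ BB·AB·BB
    B ↦ BB
    C ↦ AB
    A ↦ BCA  (constrained at step 1)

A->BCA, B->BB, C->AB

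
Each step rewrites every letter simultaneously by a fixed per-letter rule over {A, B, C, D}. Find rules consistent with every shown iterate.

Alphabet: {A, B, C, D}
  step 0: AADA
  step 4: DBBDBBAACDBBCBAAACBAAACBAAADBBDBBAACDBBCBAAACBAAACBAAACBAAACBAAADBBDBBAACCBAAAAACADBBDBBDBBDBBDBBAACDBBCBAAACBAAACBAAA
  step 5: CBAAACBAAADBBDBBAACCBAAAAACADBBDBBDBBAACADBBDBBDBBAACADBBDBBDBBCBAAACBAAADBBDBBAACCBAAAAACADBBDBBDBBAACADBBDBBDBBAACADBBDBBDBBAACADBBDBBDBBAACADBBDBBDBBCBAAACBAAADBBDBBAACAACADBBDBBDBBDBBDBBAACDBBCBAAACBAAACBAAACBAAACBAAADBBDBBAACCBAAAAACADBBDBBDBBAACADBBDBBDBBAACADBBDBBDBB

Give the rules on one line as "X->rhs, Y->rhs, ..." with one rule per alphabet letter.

A->DBB, B->A, C->AAC, D->CBA

  step 4 ⇒ step 5: DBBDBBAACDBBCBAAACBAAACBAAADBBDBBAACDBBCBAAACBAAACBAAACBAAACBAAADBBDBBAACCBAAAAACADBBDBBDBBDBBDBBAACDBBCBAAACBAAACBAAA ⇒ CBA·A·A·CBA·A·A·DBB·DBB·AAC·CBA·A·A·AAC·A·DBB·DBB·DBB·AAC·A·DBB·DBB·DBB·AAC·A·DBB·DBB·DBB·CBA·A·A·CBA·A·A·DBB·DBB·AAC·CBA·A·A·AAC·A·DBB·DBB·DBB·AAC·A·DBB·DBB·DBB·AAC·A·DBB·DBB·DBB·AAC·A·DBB·DBB·DBB·AAC·A·DBB·DBB·DBB·CBA·A·A·CBA·A·A·DBB·DBB·AAC·AAC·A·DBB·DBB·DBB·DBB·DBB·AAC·DBB·CBA·A·A·CBA·A·A·CBA·A·A·CBA·A·A·CBA·A·A·DBB·DBB·AAC·CBA·A·A·AAC·A·DBB·DBB·DBB·AAC·A·DBB·DBB·DBB·AAC·A·DBB·DBB·DBB
    A ↦ DBB
    B ↦ A
    C ↦ AAC
    D ↦ CBA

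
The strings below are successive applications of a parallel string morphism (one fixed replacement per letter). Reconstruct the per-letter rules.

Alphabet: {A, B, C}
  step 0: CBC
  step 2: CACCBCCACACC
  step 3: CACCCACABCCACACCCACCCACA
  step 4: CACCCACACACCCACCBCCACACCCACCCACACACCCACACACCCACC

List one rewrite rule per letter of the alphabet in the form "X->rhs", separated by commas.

A->CC, B->BC, C->CA

  step 3 ⇒ step 4: CACCCACABCCACACCCACCCACA ⇒ CA·CC·CA·CA·CA·CC·CA·CC·BC·CA·CA·CC·CA·CC·CA·CA·CA·CC·CA·CA·CA·CC·CA·CC
    A ↦ CC
    B ↦ BC
    C ↦ CA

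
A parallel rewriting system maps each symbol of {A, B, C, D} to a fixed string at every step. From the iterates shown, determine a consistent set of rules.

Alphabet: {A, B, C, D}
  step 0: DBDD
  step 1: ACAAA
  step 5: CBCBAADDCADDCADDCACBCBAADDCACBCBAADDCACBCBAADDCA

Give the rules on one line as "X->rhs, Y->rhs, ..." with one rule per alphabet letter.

A->CB, B->CA, C->DD, D->A

  step 0 ⇒ step 1: DBDD ⇒ A·CA·A·A
    B ↦ CA
    D ↦ A
    A ↦ CB  (constrained at step 1)
    C ↦ DD  (constrained at step 1)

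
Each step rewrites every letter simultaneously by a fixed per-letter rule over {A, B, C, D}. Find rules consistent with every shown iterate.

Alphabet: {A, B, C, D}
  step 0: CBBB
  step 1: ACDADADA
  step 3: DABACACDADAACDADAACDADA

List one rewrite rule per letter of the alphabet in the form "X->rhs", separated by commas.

A->B, B->DA, C->AC, D->CB

  step 0 ⇒ step 1: CBBB ⇒ AC·DA·DA·DA
    B ↦ DA
    C ↦ AC
    A ↦ B  (constrained at step 1)
    D ↦ CB  (constrained at step 1)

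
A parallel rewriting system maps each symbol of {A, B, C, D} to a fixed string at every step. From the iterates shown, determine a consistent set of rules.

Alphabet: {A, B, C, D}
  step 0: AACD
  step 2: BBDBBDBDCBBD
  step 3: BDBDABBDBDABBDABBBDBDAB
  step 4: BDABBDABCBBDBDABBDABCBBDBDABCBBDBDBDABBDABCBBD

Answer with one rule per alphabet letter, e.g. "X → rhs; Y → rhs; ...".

A->CB, B->BD, C->B, D->AB

  step 3 ⇒ step 4: BDBDABBDBDABBDABBBDBDAB ⇒ BD·AB·BD·AB·CB·BD·BD·AB·BD·AB·CB·BD·BD·AB·CB·BD·BD·BD·AB·BD·AB·CB·BD
    A ↦ CB
    B ↦ BD
    D ↦ AB
  step 2 ⇒ step 3: BBDBBDBDCBBD ⇒ BD·BD·AB·BD·BD·AB·BD·AB·B·BD·BD·AB
    C ↦ B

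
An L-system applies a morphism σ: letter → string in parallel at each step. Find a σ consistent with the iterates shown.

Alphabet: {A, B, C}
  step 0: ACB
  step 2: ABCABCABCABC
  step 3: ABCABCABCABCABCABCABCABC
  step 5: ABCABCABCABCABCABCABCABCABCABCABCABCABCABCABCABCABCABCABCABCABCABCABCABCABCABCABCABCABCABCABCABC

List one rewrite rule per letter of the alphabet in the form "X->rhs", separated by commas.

A->AB, B->C, C->ABC

  step 2 ⇒ step 3: ABCABCABCABC ⇒ AB·C·ABC·AB·C·ABC·AB·C·ABC·AB·C·ABC
    A ↦ AB
    B ↦ C
    C ↦ ABC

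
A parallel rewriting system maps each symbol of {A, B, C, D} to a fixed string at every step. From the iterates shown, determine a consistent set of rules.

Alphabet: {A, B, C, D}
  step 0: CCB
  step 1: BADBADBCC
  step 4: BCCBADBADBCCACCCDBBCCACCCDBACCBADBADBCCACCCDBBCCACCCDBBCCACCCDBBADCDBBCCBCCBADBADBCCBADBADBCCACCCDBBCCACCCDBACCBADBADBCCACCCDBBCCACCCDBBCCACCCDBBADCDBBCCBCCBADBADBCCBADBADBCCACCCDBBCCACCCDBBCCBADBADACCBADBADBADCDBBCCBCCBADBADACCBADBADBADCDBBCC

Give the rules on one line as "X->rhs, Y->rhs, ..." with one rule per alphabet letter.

A->ACC, B->BCC, C->BAD, D->CDB

  step 0 ⇒ step 1: CCB ⇒ BAD·BAD·BCC
    B ↦ BCC
    C ↦ BAD
    A ↦ ACC  (constrained at step 1)
    D ↦ CDB  (constrained at step 1)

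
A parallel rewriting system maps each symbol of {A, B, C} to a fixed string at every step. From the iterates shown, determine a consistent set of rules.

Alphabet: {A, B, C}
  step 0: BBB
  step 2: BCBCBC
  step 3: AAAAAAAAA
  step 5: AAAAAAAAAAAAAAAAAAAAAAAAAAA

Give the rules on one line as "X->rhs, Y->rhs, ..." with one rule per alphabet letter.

  step 2 ⇒ step 3: BCBCBC ⇒ A·AA·A·AA·A·AA
    B ↦ A
    C ↦ AA
    A ↦ BC  (constrained at step 3)

A->BC, B->A, C->AA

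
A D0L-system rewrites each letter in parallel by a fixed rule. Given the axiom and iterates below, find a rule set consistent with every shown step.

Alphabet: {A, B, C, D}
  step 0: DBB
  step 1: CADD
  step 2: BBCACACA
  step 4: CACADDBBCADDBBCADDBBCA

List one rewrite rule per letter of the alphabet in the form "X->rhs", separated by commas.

A->CA, B->D, C->BB, D->CA

  step 1 ⇒ step 2: CADD ⇒ BB·CA·CA·CA
    A ↦ CA
    C ↦ BB
    D ↦ CA
  step 0 ⇒ step 1: DBB ⇒ CA·D·D
    B ↦ D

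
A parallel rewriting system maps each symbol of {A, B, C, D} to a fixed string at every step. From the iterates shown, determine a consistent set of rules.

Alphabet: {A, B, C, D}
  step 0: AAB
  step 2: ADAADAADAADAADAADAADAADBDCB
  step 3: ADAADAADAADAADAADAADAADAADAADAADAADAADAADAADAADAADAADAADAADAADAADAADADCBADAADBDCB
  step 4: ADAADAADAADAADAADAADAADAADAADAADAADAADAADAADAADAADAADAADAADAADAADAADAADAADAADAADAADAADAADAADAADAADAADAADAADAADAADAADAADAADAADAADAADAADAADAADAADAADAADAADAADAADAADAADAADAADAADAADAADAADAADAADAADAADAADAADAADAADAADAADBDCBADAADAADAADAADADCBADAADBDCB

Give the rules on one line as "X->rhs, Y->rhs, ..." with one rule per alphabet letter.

A->ADA, B->DCB, C->ADB, D->ADA

  step 3 ⇒ step 4: ADAADAADAADAADAADAADAADAADAADAADAADAADAADAADAADAADAADAADAADAADAADAADADCBADAADBDCB ⇒ ADA·ADA·ADA·ADA·ADA·ADA·ADA·ADA·ADA·ADA·ADA·ADA·ADA·ADA·ADA·ADA·ADA·ADA·ADA·ADA·ADA·ADA·ADA·ADA·ADA·ADA·ADA·ADA·ADA·ADA·ADA·ADA·ADA·ADA·ADA·ADA·ADA·ADA·ADA·ADA·ADA·ADA·ADA·ADA·ADA·ADA·ADA·ADA·ADA·ADA·ADA·ADA·ADA·ADA·ADA·ADA·ADA·ADA·ADA·ADA·ADA·ADA·ADA·ADA·ADA·ADA·ADA·ADA·ADA·ADA·ADB·DCB·ADA·ADA·ADA·ADA·ADA·DCB·ADA·ADB·DCB
    A ↦ ADA
    B ↦ DCB
    C ↦ ADB
    D ↦ ADA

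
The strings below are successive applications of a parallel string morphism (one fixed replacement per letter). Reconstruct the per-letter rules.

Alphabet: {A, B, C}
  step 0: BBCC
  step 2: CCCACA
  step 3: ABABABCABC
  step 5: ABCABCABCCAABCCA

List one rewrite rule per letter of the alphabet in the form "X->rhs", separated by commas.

A->C, B->A, C->AB

  step 2 ⇒ step 3: CCCACA ⇒ AB·AB·AB·C·AB·C
    A ↦ C
    C ↦ AB
    B ↦ A  (constrained at step 0)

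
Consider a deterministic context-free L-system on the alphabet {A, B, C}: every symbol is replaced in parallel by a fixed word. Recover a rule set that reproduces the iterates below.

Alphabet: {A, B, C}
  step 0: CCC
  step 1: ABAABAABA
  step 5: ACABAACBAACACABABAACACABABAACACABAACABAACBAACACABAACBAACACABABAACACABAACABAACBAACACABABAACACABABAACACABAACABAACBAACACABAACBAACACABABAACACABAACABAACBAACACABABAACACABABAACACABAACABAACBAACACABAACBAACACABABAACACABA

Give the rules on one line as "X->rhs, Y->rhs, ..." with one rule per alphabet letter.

  step 0 ⇒ step 1: CCC ⇒ ABA·ABA·ABA
    C ↦ ABA
    A ↦ AC  (constrained at step 1)
    B ↦ BA  (constrained at step 1)

A->AC, B->BA, C->ABA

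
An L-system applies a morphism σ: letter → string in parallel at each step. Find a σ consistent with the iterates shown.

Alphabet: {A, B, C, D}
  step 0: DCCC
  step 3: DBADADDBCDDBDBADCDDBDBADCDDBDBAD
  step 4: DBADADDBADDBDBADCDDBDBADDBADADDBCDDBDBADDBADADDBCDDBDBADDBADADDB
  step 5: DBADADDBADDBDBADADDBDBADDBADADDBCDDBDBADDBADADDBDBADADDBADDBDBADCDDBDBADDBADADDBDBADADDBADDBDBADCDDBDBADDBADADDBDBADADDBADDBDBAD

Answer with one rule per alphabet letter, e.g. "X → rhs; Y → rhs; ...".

  step 4 ⇒ step 5: DBADADDBADDBDBADCDDBDBADDBADADDBCDDBDBADDBADADDBCDDBDBADDBADADDB ⇒ DB·AD·AD·DB·AD·DB·DB·AD·AD·DB·DB·AD·DB·AD·AD·DB·CD·DB·DB·AD·DB·AD·AD·DB·DB·AD·AD·DB·AD·DB·DB·AD·CD·DB·DB·AD·DB·AD·AD·DB·DB·AD·AD·DB·AD·DB·DB·AD·CD·DB·DB·AD·DB·AD·AD·DB·DB·AD·AD·DB·AD·DB·DB·AD
    A ↦ AD
    B ↦ AD
    C ↦ CD
    D ↦ DB

A->AD, B->AD, C->CD, D->DB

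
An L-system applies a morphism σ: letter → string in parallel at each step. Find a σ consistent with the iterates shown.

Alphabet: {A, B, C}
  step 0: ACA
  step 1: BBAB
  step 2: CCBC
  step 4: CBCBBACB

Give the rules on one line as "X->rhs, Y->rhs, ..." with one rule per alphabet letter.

A->B, B->C, C->BA

  step 1 ⇒ step 2: BBAB ⇒ C·C·B·C
    A ↦ B
    B ↦ C
  step 0 ⇒ step 1: ACA ⇒ B·BA·B
    C ↦ BA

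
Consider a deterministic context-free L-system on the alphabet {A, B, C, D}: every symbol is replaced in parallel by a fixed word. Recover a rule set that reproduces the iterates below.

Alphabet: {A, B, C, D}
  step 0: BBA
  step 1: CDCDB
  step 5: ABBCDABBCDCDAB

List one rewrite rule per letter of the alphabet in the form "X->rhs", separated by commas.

A->B, B->CD, C->A, D->B

  step 0 ⇒ step 1: BBA ⇒ CD·CD·B
    A ↦ B
    B ↦ CD
    C ↦ A  (constrained at step 1)
    D ↦ B  (constrained at step 1)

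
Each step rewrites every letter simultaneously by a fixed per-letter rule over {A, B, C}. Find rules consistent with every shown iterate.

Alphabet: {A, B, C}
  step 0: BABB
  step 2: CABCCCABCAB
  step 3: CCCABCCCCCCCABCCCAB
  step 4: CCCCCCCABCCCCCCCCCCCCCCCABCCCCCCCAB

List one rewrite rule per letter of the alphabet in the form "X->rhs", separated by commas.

A->C, B->AB, C->CC

  step 3 ⇒ step 4: CCCABCCCCCCCABCCCAB ⇒ CC·CC·CC·C·AB·CC·CC·CC·CC·CC·CC·CC·C·AB·CC·CC·CC·C·AB
    A ↦ C
    B ↦ AB
    C ↦ CC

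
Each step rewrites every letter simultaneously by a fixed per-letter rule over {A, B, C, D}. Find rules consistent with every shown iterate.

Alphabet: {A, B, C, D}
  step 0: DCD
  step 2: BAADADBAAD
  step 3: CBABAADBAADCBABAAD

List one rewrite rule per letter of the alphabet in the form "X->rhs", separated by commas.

  step 2 ⇒ step 3: BAADADBAAD ⇒ C·BA·BA·AD·BA·AD·C·BA·BA·AD
    A ↦ BA
    B ↦ C
    D ↦ AD
    C ↦ D  (constrained at step 0)

A->BA, B->C, C->D, D->AD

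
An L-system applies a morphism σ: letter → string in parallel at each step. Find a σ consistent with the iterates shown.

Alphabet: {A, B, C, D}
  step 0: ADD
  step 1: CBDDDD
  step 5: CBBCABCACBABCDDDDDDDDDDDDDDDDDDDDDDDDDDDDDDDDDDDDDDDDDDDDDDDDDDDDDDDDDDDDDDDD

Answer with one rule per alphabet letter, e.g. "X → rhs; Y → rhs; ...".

A->CB, B->BC, C->A, D->DD

  step 0 ⇒ step 1: ADD ⇒ CB·DD·DD
    A ↦ CB
    D ↦ DD
    B ↦ BC  (constrained at step 1)
    C ↦ A  (constrained at step 1)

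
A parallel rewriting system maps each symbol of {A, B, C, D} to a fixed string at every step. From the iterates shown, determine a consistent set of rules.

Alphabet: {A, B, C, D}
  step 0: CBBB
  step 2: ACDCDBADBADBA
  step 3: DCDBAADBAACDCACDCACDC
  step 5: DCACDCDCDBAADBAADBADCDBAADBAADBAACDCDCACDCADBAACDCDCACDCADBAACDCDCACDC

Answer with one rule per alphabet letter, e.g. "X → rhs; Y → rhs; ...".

  step 2 ⇒ step 3: ACDCDBADBADBA ⇒ DC·DBA·A·DBA·A·C·DC·A·C·DC·A·C·DC
    A ↦ DC
    B ↦ C
    C ↦ DBA
    D ↦ A

A->DC, B->C, C->DBA, D->A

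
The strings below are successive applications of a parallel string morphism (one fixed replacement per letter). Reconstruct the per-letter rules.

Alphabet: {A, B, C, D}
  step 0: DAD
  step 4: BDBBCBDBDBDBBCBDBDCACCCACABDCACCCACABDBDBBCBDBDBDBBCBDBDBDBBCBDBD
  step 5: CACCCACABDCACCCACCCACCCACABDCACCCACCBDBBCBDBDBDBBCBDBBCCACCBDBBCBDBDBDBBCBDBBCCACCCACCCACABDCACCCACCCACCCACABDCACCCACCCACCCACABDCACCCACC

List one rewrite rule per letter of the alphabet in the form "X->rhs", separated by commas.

A->BBC, B->CA, C->BD, D->CC

  step 4 ⇒ step 5: BDBBCBDBDBDBBCBDBDCACCCACABDCACCCACABDBDBBCBDBDBDBBCBDBDBDBBCBDBD ⇒ CA·CC·CA·CA·BD·CA·CC·CA·CC·CA·CC·CA·CA·BD·CA·CC·CA·CC·BD·BBC·BD·BD·BD·BBC·BD·BBC·CA·CC·BD·BBC·BD·BD·BD·BBC·BD·BBC·CA·CC·CA·CC·CA·CA·BD·CA·CC·CA·CC·CA·CC·CA·CA·BD·CA·CC·CA·CC·CA·CC·CA·CA·BD·CA·CC·CA·CC
    A ↦ BBC
    B ↦ CA
    C ↦ BD
    D ↦ CC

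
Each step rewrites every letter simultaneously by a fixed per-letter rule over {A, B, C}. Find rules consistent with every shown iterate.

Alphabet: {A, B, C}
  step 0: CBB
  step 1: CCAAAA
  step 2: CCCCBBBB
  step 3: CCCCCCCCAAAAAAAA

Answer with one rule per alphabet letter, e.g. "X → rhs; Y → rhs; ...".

  step 2 ⇒ step 3: CCCCBBBB ⇒ CC·CC·CC·CC·AA·AA·AA·AA
    B ↦ AA
    C ↦ CC
  step 1 ⇒ step 2: CCAAAA ⇒ CC·CC·B·B·B·B
    A ↦ B

A->B, B->AA, C->CC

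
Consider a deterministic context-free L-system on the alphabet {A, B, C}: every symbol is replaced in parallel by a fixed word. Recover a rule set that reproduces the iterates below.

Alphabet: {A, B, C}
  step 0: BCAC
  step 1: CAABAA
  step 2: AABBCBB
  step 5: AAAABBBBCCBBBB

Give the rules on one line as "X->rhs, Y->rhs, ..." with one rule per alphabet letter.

A->B, B->C, C->AA

  step 1 ⇒ step 2: CAABAA ⇒ AA·B·B·C·B·B
    A ↦ B
    B ↦ C
    C ↦ AA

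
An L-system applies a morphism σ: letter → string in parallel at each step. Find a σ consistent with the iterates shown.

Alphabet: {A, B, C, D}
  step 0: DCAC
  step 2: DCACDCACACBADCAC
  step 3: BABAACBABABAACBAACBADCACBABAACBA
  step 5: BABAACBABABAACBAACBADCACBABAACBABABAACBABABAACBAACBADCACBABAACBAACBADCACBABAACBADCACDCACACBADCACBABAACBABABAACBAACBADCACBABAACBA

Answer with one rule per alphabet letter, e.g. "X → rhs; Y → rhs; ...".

A->AC, B->DC, C->BA, D->BA

  step 2 ⇒ step 3: DCACDCACACBADCAC ⇒ BA·BA·AC·BA·BA·BA·AC·BA·AC·BA·DC·AC·BA·BA·AC·BA
    A ↦ AC
    B ↦ DC
    C ↦ BA
    D ↦ BA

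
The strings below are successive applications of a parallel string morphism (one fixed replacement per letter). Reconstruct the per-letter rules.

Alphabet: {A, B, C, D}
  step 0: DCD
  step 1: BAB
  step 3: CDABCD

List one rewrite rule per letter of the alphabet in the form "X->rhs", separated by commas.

A->CD, B->A, C->A, D->B

  step 0 ⇒ step 1: DCD ⇒ B·A·B
    C ↦ A
    D ↦ B
    A ↦ CD  (constrained at step 1)
    B ↦ A  (constrained at step 1)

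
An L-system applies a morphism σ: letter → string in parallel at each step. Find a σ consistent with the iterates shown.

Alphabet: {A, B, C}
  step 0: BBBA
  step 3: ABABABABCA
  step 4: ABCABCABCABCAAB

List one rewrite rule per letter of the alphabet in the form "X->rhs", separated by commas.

  step 3 ⇒ step 4: ABABABABCA ⇒ AB·C·AB·C·AB·C·AB·C·A·AB
    A ↦ AB
    B ↦ C
    C ↦ A

A->AB, B->C, C->A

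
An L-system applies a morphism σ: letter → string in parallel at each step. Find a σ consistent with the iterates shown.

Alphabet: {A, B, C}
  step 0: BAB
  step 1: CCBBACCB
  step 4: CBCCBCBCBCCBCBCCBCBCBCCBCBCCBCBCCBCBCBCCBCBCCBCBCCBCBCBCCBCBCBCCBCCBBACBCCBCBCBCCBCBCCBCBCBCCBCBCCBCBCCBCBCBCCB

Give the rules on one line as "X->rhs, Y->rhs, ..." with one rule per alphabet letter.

  step 0 ⇒ step 1: BAB ⇒ CCB·BA·CCB
    A ↦ BA
    B ↦ CCB
    C ↦ CB  (constrained at step 1)

A->BA, B->CCB, C->CB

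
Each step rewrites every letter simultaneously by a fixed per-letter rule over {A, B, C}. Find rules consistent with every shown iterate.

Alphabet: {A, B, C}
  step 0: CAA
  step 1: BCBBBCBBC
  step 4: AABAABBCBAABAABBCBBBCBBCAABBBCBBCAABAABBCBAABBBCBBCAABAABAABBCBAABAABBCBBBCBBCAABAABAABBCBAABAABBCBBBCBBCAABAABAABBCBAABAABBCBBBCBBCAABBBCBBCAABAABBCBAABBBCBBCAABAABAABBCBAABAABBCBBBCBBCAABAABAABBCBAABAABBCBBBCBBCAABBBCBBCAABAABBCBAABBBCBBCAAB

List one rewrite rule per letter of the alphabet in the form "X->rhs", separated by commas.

A->BBC, B->AAB, C->BCB

  step 0 ⇒ step 1: CAA ⇒ BCB·BBC·BBC
    A ↦ BBC
    C ↦ BCB
    B ↦ AAB  (constrained at step 1)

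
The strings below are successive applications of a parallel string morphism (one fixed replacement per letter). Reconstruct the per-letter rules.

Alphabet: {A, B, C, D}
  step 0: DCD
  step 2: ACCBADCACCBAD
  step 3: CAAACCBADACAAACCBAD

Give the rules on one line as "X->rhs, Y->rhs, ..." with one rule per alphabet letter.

A->C, B->AC, C->A, D->BAD

  step 2 ⇒ step 3: ACCBADCACCBAD ⇒ C·A·A·AC·C·BAD·A·C·A·A·AC·C·BAD
    A ↦ C
    B ↦ AC
    C ↦ A
    D ↦ BAD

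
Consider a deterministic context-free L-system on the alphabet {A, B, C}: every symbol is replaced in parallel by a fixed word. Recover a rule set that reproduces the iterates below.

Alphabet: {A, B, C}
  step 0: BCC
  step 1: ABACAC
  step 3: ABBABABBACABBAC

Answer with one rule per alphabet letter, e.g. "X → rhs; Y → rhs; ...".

  step 0 ⇒ step 1: BCC ⇒ AB·AC·AC
    B ↦ AB
    C ↦ AC
    A ↦ B  (constrained at step 1)

A->B, B->AB, C->AC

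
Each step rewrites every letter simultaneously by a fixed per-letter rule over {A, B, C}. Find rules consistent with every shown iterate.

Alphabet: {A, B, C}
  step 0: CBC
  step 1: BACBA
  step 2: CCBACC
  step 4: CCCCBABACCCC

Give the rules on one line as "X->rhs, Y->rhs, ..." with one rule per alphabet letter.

A->C, B->C, C->BA

  step 1 ⇒ step 2: BACBA ⇒ C·C·BA·C·C
    A ↦ C
    B ↦ C
    C ↦ BA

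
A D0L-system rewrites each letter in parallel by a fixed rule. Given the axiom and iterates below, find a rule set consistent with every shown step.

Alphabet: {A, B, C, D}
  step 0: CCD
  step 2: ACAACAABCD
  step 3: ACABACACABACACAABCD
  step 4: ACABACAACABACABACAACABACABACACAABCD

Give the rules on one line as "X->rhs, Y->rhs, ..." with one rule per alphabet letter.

  step 3 ⇒ step 4: ACABACACABACACAABCD ⇒ AC·AB·AC·A·AC·AB·AC·AB·AC·A·AC·AB·AC·AB·AC·AC·A·AB·CD
    A ↦ AC
    B ↦ A
    C ↦ AB
    D ↦ CD

A->AC, B->A, C->AB, D->CD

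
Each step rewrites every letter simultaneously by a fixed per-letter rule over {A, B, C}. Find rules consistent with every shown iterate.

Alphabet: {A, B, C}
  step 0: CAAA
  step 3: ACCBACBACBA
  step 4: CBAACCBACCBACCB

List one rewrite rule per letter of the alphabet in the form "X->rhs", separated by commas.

A->CB, B->C, C->A

  step 3 ⇒ step 4: ACCBACBACBA ⇒ CB·A·A·C·CB·A·C·CB·A·C·CB
    A ↦ CB
    B ↦ C
    C ↦ A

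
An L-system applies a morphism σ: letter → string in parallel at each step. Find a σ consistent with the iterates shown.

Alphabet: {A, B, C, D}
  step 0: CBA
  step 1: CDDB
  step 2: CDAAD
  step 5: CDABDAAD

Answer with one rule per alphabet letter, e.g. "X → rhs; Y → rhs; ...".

A->B, B->D, C->CD, D->A

  step 1 ⇒ step 2: CDDB ⇒ CD·A·A·D
    B ↦ D
    C ↦ CD
    D ↦ A
  step 0 ⇒ step 1: CBA ⇒ CD·D·B
    A ↦ B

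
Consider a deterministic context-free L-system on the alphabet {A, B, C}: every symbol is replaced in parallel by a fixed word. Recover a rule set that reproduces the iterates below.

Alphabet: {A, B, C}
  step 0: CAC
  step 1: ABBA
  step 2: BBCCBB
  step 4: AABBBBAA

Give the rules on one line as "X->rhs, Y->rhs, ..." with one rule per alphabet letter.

  step 1 ⇒ step 2: ABBA ⇒ BB·C·C·BB
    A ↦ BB
    B ↦ C
  step 0 ⇒ step 1: CAC ⇒ A·BB·A
    C ↦ A

A->BB, B->C, C->A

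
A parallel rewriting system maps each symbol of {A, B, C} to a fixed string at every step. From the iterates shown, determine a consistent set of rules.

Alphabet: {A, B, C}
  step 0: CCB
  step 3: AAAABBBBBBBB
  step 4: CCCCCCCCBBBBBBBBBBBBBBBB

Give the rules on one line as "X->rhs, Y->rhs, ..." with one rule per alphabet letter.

A->CC, B->BB, C->A

  step 3 ⇒ step 4: AAAABBBBBBBB ⇒ CC·CC·CC·CC·BB·BB·BB·BB·BB·BB·BB·BB
    A ↦ CC
    B ↦ BB
    C ↦ A  (constrained at step 0)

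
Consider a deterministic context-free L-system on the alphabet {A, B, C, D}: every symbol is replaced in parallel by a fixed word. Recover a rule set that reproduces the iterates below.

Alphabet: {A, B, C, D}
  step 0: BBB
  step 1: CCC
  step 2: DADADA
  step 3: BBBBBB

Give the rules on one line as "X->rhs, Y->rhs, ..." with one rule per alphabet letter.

  step 2 ⇒ step 3: DADADA ⇒ B·B·B·B·B·B
    A ↦ B
    D ↦ B
  step 0 ⇒ step 1: BBB ⇒ C·C·C
    B ↦ C
  step 1 ⇒ step 2: CCC ⇒ DA·DA·DA
    C ↦ DA

A->B, B->C, C->DA, D->B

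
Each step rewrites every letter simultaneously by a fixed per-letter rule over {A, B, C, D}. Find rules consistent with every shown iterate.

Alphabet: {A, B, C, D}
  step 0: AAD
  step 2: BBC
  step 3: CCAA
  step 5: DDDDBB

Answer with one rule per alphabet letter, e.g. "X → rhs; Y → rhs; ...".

A->D, B->C, C->AA, D->B

  step 2 ⇒ step 3: BBC ⇒ C·C·AA
    B ↦ C
    C ↦ AA
    A ↦ D  (constrained at step 0)
    D ↦ B  (constrained at step 0)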